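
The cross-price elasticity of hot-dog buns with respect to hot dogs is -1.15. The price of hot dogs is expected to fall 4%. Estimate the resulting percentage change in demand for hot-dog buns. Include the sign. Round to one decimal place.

%ΔQ ≈ ε × %ΔP of hot dogs = -1.15 × (-4%) = 4.6%.

4.6%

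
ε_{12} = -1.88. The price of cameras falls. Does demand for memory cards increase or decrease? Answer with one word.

increase

ε < 0 and the price of cameras falls, so the quantity of memory cards moves in the opposite direction: it increases.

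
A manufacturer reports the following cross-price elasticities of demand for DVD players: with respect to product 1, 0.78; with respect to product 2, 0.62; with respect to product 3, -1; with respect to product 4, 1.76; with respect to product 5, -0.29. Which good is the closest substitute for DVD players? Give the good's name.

Substitutes have ε > 0. Among the positive values, 1.76 (product 4) is largest.

product 4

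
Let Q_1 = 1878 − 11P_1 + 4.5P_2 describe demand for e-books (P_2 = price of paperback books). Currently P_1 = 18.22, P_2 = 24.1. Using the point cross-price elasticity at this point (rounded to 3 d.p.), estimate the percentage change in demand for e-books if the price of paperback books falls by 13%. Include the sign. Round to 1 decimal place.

-0.8%

At P_1 = 18.22, P_2 = 24.1: Q_1 = 1786.03.
∂Q_1/∂P_2 = 4.5.
ε = (∂Q_1/∂P_2)(P_2/Q_1) = 4.5000 × 24.1/1786.03 ≈ 0.061.
%ΔQ_1 ≈ ε × %ΔP_2 = 0.061 × (-13%) = -0.8%.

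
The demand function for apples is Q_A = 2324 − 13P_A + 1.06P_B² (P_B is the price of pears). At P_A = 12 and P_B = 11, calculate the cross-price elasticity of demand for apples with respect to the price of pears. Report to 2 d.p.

At P_A = 12 and P_B = 11: Q_A = 2296.26.
∂Q_A/∂P_B = 2.12P_B = 2.12(11) = 23.3200.
ε = (∂Q_A/∂P_B)(P_B/Q_A) = 23.3200 × (11/2296.26) ≈ 0.11.

0.11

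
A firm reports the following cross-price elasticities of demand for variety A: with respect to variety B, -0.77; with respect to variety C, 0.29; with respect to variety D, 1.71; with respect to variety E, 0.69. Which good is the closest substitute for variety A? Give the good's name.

variety D

Substitutes have ε > 0. Among the positive values, 1.71 (variety D) is largest.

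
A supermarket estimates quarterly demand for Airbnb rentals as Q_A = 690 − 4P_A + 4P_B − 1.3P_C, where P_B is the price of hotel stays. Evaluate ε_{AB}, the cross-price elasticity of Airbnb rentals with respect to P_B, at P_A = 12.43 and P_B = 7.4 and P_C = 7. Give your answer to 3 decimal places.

0.045

At P_A = 12.43 and P_B = 7.4 and P_C = 7: Q_A = 660.78.
∂Q_A/∂P_B = 4.
ε = (∂Q_A/∂P_B)(P_B/Q_A) = 4 × (7.4/660.78) ≈ 0.045.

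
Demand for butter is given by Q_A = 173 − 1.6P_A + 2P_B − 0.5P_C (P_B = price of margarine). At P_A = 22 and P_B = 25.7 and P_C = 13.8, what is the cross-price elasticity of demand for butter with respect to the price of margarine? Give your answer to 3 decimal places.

0.282

At P_A = 22 and P_B = 25.7 and P_C = 13.8: Q_A = 182.3.
∂Q_A/∂P_B = 2.
ε = (∂Q_A/∂P_B)(P_B/Q_A) = 2 × (25.7/182.3) ≈ 0.282.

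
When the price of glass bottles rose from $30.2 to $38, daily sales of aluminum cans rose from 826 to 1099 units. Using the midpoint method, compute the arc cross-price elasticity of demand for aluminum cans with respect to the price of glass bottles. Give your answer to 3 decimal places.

1.240

ΔQ_A = 1099 − 826 = 273; ΔP_B = 38 − 30.2 = 7.8.
Midpoints: Q̄_A = 962.5, P̄_B = 34.10.
ε = (ΔQ_A/Q̄_A)/(ΔP_B/P̄_B) = (273/962.5)/(7.8/34.10) ≈ 1.240.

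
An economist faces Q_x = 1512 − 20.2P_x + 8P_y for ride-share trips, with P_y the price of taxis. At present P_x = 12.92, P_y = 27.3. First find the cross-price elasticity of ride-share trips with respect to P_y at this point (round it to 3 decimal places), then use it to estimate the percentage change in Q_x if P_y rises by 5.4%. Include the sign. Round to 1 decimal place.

0.8%

At P_x = 12.92, P_y = 27.3: Q_x = 1469.416.
∂Q_x/∂P_y = 8.
ε = (∂Q_x/∂P_y)(P_y/Q_x) = 8.0000 × 27.3/1469.416 ≈ 0.149.
%ΔQ_x ≈ ε × %ΔP_y = 0.149 × (5.4%) = 0.8%.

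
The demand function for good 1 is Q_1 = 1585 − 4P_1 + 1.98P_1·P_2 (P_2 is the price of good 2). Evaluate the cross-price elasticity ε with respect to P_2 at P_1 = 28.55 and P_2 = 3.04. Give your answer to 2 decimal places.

At P_1 = 28.55 and P_2 = 3.04: Q_1 = 1642.648.
∂Q_1/∂P_2 = 1.98P_1 = 1.98(28.55) = 56.5290.
ε = (∂Q_1/∂P_2)(P_2/Q_1) = 56.5290 × (3.04/1642.648) ≈ 0.10.
ε > 0: substitutes.

0.10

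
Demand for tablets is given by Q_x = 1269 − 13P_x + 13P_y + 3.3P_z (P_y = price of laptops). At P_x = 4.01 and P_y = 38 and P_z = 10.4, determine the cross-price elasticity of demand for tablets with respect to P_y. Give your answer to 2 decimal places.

0.28

At P_x = 4.01 and P_y = 38 and P_z = 10.4: Q_x = 1745.19.
∂Q_x/∂P_y = 13.
ε = (∂Q_x/∂P_y)(P_y/Q_x) = 13 × (38/1745.19) ≈ 0.28.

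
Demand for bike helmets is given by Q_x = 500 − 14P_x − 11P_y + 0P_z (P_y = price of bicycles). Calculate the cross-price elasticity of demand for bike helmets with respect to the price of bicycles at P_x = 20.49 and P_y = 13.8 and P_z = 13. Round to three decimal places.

At P_x = 20.49 and P_y = 13.8 and P_z = 13: Q_x = 61.34.
∂Q_x/∂P_y = -11.
ε = (∂Q_x/∂P_y)(P_y/Q_x) = -11 × (13.8/61.34) ≈ -2.475.

-2.475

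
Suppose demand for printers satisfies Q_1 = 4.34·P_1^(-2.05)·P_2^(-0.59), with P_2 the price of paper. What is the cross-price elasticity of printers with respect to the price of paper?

-0.59

In a log-linear (constant-elasticity) demand function, the coefficient on the exponent of P_2 is the cross-price elasticity.
ε = -0.59. Negative, so printers and paper are complements.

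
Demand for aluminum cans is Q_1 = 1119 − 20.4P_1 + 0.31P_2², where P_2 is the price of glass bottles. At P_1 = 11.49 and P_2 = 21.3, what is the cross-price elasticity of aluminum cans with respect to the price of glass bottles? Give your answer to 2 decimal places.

0.27

At P_1 = 11.49 and P_2 = 21.3: Q_1 = 1025.248.
∂Q_1/∂P_2 = 0.62P_2 = 0.62(21.3) = 13.2060.
ε = (∂Q_1/∂P_2)(P_2/Q_1) = 13.2060 × (21.3/1025.248) ≈ 0.27.
ε > 0: substitutes.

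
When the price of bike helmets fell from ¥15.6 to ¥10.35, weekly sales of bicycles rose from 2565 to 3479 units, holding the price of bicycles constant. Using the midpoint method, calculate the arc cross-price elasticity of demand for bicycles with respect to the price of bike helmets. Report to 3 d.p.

ΔQ_A = 3479 − 2565 = 914; ΔP_B = 10.35 − 15.6 = -5.25.
Midpoints: Q̄_A = 3022.0, P̄_B = 12.97.
ε = (ΔQ_A/Q̄_A)/(ΔP_B/P̄_B) = (914/3022.0)/(-5.25/12.97) ≈ -0.747.

-0.747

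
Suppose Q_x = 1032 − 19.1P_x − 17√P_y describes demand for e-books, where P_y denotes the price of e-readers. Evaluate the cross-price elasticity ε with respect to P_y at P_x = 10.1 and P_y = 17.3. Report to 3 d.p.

-0.046

At P_x = 10.1 and P_y = 17.3: Q_x = 768.381.
∂Q_x/∂P_y = -17/(2√P_y) = -17/(2√17.3) = -2.0436.
ε = (∂Q_x/∂P_y)(P_y/Q_x) = -2.0436 × (17.3/768.381) ≈ -0.046.
ε < 0: complements.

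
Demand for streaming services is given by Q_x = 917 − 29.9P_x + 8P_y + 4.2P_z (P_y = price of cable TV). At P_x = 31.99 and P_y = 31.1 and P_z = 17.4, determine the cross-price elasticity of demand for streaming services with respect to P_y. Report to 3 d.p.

At P_x = 31.99 and P_y = 31.1 and P_z = 17.4: Q_x = 282.379.
∂Q_x/∂P_y = 8.
ε = (∂Q_x/∂P_y)(P_y/Q_x) = 8 × (31.1/282.379) ≈ 0.881.

0.881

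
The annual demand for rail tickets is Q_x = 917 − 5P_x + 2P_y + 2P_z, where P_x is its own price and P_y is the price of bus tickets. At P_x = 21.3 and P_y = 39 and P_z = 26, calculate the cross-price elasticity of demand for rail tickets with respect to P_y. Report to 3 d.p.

0.083

At P_x = 21.3 and P_y = 39 and P_z = 26: Q_x = 940.5.
∂Q_x/∂P_y = 2.
ε = (∂Q_x/∂P_y)(P_y/Q_x) = 2 × (39/940.5) ≈ 0.083.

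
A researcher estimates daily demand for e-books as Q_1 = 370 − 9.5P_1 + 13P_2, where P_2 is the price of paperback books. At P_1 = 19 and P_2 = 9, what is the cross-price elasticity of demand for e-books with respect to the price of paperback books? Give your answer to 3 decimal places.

0.382

At P_1 = 19 and P_2 = 9: Q_1 = 306.5.
∂Q_1/∂P_2 = 13.
ε = (∂Q_1/∂P_2)(P_2/Q_1) = 13 × (9/306.5) ≈ 0.382.
Since ε > 0, e-books and paperback books are substitutes.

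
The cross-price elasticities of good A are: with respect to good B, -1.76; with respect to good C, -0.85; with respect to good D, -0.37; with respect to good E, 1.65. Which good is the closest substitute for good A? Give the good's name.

Substitutes have ε > 0. Among the positive values, 1.65 (good E) is largest.

good E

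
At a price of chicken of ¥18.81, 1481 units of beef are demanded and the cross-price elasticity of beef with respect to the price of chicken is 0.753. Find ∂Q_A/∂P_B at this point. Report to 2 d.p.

59.29

ε = (∂Q_A/∂P_B)·(P_B/Q_A) ⇒ ∂Q_A/∂P_B = ε·Q_A/P_B = 0.753 × 1481/18.81 ≈ 59.29.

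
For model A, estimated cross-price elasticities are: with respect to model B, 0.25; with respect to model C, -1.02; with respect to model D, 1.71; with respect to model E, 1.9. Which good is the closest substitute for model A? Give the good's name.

Substitutes have ε > 0. Among the positive values, 1.9 (model E) is largest.

model E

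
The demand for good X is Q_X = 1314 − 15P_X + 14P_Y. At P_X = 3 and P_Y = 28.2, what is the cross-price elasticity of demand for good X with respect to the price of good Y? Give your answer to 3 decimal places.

At P_X = 3 and P_Y = 28.2: Q_X = 1663.8.
∂Q_X/∂P_Y = 14.
ε = (∂Q_X/∂P_Y)(P_Y/Q_X) = 14 × (28.2/1663.8) ≈ 0.237.

0.237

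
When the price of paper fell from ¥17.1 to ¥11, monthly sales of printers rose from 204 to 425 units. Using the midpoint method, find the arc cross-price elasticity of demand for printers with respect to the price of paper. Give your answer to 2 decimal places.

ΔQ_A = 425 − 204 = 221; ΔP_B = 11 − 17.1 = -6.1.
Midpoints: Q̄_A = 314.5, P̄_B = 14.05.
ε = (ΔQ_A/Q̄_A)/(ΔP_B/P̄_B) = (221/314.5)/(-6.1/14.05) ≈ -1.62.

-1.62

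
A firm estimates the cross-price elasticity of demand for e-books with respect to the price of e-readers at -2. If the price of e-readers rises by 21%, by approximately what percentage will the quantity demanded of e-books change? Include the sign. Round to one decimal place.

-42.0%

%ΔQ ≈ ε × %ΔP of e-readers = -2 × (21%) = -42.0%.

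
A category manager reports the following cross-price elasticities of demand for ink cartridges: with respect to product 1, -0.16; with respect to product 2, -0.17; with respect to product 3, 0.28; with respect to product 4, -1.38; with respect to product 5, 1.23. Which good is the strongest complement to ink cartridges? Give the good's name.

Complements have ε < 0. The most negative value is -1.38 (product 4).

product 4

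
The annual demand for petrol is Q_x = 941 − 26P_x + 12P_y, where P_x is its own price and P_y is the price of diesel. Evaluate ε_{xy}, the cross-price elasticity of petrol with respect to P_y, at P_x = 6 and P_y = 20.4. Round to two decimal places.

At P_x = 6 and P_y = 20.4: Q_x = 1029.8.
∂Q_x/∂P_y = 12.
ε = (∂Q_x/∂P_y)(P_y/Q_x) = 12 × (20.4/1029.8) ≈ 0.24.

0.24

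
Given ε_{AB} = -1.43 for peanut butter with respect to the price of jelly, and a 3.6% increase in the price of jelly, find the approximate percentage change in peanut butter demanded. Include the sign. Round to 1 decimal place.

-5.1%

%ΔQ ≈ ε × %ΔP of jelly = -1.43 × (3.6%) = -5.1%.
Demand for peanut butter falls by about 5.1%.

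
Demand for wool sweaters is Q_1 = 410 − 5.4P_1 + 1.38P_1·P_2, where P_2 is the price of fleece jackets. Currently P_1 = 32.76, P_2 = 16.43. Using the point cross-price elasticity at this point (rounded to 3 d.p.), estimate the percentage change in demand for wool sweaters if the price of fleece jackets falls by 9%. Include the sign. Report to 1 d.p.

-6.8%

At P_1 = 32.76, P_2 = 16.43: Q_1 = 975.877.
∂Q_1/∂P_2 = 1.38P_1 = 45.2088.
ε = (∂Q_1/∂P_2)(P_2/Q_1) = 45.2088 × 16.43/975.877 ≈ 0.761.
%ΔQ_1 ≈ ε × %ΔP_2 = 0.761 × (-9%) = -6.8%.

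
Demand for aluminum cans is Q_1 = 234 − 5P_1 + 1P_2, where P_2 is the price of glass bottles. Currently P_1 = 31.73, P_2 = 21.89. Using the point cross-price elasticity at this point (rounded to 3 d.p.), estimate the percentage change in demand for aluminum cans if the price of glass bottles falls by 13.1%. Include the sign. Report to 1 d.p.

At P_1 = 31.73, P_2 = 21.89: Q_1 = 97.24.
∂Q_1/∂P_2 = 1.
ε = (∂Q_1/∂P_2)(P_2/Q_1) = 1.0000 × 21.89/97.24 ≈ 0.225.
%ΔQ_1 ≈ ε × %ΔP_2 = 0.225 × (-13.1%) = -2.9%.

-2.9%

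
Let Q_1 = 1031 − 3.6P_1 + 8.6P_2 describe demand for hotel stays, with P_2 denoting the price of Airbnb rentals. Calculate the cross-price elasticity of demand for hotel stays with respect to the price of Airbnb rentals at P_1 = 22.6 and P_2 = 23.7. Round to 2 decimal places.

At P_1 = 22.6 and P_2 = 23.7: Q_1 = 1153.46.
∂Q_1/∂P_2 = 8.6.
ε = (∂Q_1/∂P_2)(P_2/Q_1) = 8.6 × (23.7/1153.46) ≈ 0.18.

0.18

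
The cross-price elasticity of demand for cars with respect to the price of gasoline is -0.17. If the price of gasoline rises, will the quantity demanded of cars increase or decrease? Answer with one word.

decrease

ε < 0 and the price of gasoline rises, so the quantity of cars moves in the opposite direction: it decreases.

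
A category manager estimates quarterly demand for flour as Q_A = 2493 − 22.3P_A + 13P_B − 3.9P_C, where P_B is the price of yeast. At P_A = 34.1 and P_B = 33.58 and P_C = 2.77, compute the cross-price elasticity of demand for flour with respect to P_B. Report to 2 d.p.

At P_A = 34.1 and P_B = 33.58 and P_C = 2.77: Q_A = 2158.307.
∂Q_A/∂P_B = 13.
ε = (∂Q_A/∂P_B)(P_B/Q_A) = 13 × (33.58/2158.307) ≈ 0.20.

0.20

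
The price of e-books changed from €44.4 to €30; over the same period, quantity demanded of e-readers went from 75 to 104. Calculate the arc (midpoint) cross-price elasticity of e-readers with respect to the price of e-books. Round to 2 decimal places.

ΔQ_A = 104 − 75 = 29; ΔP_B = 30 − 44.4 = -14.4.
Midpoints: Q̄_A = 89.5, P̄_B = 37.20.
ε = (ΔQ_A/Q̄_A)/(ΔP_B/P̄_B) = (29/89.5)/(-14.4/37.20) ≈ -0.84.
ε < 0: e-readers and e-books are complements.

-0.84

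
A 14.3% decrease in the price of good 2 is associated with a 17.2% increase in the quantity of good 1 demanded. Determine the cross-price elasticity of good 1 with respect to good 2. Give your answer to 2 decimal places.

-1.20

ε = (%ΔQ of good 1) / (%ΔP of good 2) = (17.2%) / (-14.3%) ≈ -1.20.
Negative cross-price elasticity: complements.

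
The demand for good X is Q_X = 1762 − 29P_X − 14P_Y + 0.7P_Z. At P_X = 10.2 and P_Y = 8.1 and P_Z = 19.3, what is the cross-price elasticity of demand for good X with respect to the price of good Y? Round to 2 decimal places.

At P_X = 10.2 and P_Y = 8.1 and P_Z = 19.3: Q_X = 1366.31.
∂Q_X/∂P_Y = -14.
ε = (∂Q_X/∂P_Y)(P_Y/Q_X) = -14 × (8.1/1366.31) ≈ -0.08.

-0.08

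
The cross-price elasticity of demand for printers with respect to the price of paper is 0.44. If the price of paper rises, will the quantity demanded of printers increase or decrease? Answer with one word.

increase

ε > 0 and the price of paper rises, so the quantity of printers moves in the same direction: it increases.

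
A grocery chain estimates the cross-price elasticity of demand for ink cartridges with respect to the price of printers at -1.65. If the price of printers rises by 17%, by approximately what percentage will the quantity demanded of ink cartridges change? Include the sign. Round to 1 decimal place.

%ΔQ ≈ ε × %ΔP of printers = -1.65 × (17%) = -28.1%.
Demand for ink cartridges falls by about 28.1%.

-28.1%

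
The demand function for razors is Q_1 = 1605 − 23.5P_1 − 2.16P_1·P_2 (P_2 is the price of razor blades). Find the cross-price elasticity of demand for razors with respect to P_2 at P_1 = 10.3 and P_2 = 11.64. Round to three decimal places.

At P_1 = 10.3 and P_2 = 11.64: Q_1 = 1103.983.
∂Q_1/∂P_2 = -2.16P_1 = -2.16(10.3) = -22.2480.
ε = (∂Q_1/∂P_2)(P_2/Q_1) = -22.2480 × (11.64/1103.983) ≈ -0.235.
ε < 0: complements.

-0.235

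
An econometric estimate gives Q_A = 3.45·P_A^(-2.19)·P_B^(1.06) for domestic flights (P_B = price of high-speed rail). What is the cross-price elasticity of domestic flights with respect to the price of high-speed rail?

1.06

In a log-linear (constant-elasticity) demand function, the coefficient on the exponent of P_B is the cross-price elasticity.
ε = 1.06. Positive, so domestic flights and high-speed rail are substitutes.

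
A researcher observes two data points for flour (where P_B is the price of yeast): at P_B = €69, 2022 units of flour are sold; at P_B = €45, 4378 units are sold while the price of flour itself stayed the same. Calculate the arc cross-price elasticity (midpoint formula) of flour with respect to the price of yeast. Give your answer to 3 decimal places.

ΔQ_A = 4378 − 2022 = 2356; ΔP_B = 45 − 69 = -24.
Midpoints: Q̄_A = 3200.0, P̄_B = 57.00.
ε = (ΔQ_A/Q̄_A)/(ΔP_B/P̄_B) = (2356/3200.0)/(-24/57.00) ≈ -1.749.
ε < 0: flour and yeast are complements.

-1.749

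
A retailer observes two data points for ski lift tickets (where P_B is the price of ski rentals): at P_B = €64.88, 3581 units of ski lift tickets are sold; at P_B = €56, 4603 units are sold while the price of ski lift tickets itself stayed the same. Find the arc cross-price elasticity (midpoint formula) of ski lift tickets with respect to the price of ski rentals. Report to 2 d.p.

-1.70

ΔQ_A = 4603 − 3581 = 1022; ΔP_B = 56 − 64.88 = -8.88.
Midpoints: Q̄_A = 4092.0, P̄_B = 60.44.
ε = (ΔQ_A/Q̄_A)/(ΔP_B/P̄_B) = (1022/4092.0)/(-8.88/60.44) ≈ -1.70.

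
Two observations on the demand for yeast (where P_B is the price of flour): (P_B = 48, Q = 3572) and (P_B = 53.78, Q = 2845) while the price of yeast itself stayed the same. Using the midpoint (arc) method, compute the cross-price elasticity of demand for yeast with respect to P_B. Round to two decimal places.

-1.99

ΔQ_A = 2845 − 3572 = -727; ΔP_B = 53.78 − 48 = 5.78.
Midpoints: Q̄_A = 3208.5, P̄_B = 50.89.
ε = (ΔQ_A/Q̄_A)/(ΔP_B/P̄_B) = (-727/3208.5)/(5.78/50.89) ≈ -1.99.
ε < 0: yeast and flour are complements.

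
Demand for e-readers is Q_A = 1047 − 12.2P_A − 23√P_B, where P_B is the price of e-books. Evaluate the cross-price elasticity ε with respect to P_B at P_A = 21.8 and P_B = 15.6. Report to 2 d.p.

-0.07

At P_A = 21.8 and P_B = 15.6: Q_A = 690.197.
∂Q_A/∂P_B = -23/(2√P_B) = -23/(2√15.6) = -2.9116.
ε = (∂Q_A/∂P_B)(P_B/Q_A) = -2.9116 × (15.6/690.197) ≈ -0.07.
ε < 0: complements.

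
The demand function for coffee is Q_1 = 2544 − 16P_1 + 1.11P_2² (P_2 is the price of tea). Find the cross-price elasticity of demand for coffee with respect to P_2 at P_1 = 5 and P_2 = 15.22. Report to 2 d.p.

At P_1 = 5 and P_2 = 15.22: Q_1 = 2721.130.
∂Q_1/∂P_2 = 2.22P_2 = 2.22(15.22) = 33.7884.
ε = (∂Q_1/∂P_2)(P_2/Q_1) = 33.7884 × (15.22/2721.130) ≈ 0.19.

0.19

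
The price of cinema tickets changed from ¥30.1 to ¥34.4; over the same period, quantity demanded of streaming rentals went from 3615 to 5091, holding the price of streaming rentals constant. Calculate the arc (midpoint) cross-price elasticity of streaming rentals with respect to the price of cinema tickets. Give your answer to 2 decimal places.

ΔQ_A = 5091 − 3615 = 1476; ΔP_B = 34.4 − 30.1 = 4.3.
Midpoints: Q̄_A = 4353.0, P̄_B = 32.25.
ε = (ΔQ_A/Q̄_A)/(ΔP_B/P̄_B) = (1476/4353.0)/(4.3/32.25) ≈ 2.54.
ε > 0: streaming rentals and cinema tickets are substitutes.

2.54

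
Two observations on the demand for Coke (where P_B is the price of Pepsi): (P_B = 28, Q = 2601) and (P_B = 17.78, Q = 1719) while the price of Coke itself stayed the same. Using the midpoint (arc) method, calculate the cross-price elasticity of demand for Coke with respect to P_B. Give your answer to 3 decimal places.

ΔQ_A = 1719 − 2601 = -882; ΔP_B = 17.78 − 28 = -10.22.
Midpoints: Q̄_A = 2160.0, P̄_B = 22.89.
ε = (ΔQ_A/Q̄_A)/(ΔP_B/P̄_B) = (-882/2160.0)/(-10.22/22.89) ≈ 0.915.
ε > 0: Coke and Pepsi are substitutes.

0.915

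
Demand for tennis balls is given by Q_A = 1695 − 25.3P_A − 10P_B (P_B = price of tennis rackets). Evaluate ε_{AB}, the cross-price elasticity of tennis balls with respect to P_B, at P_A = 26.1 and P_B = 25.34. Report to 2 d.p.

At P_A = 26.1 and P_B = 25.34: Q_A = 781.27.
∂Q_A/∂P_B = -10.
ε = (∂Q_A/∂P_B)(P_B/Q_A) = -10 × (25.34/781.27) ≈ -0.32.
Since ε < 0, tennis balls and tennis rackets are complements.

-0.32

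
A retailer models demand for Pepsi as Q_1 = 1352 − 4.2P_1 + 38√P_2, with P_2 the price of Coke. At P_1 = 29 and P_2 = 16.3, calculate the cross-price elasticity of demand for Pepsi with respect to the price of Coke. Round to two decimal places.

0.06

At P_1 = 29 and P_2 = 16.3: Q_1 = 1383.618.
∂Q_1/∂P_2 = 38/(2√P_2) = 38/(2√16.3) = 4.7061.
ε = (∂Q_1/∂P_2)(P_2/Q_1) = 4.7061 × (16.3/1383.618) ≈ 0.06.
ε > 0: substitutes.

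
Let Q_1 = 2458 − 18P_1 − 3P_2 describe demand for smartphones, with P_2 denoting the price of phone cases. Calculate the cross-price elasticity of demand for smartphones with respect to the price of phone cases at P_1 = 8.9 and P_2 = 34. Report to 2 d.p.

At P_1 = 8.9 and P_2 = 34: Q_1 = 2195.8.
∂Q_1/∂P_2 = -3.
ε = (∂Q_1/∂P_2)(P_2/Q_1) = -3 × (34/2195.8) ≈ -0.05.

-0.05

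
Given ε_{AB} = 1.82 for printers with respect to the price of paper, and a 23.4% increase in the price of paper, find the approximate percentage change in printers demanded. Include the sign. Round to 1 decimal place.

42.6%

%ΔQ ≈ ε × %ΔP of paper = 1.82 × (23.4%) = 42.6%.
Demand for printers rises by about 42.6%.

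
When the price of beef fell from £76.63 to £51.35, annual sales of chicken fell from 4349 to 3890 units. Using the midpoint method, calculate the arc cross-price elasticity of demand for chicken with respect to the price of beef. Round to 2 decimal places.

0.28

ΔQ_A = 3890 − 4349 = -459; ΔP_B = 51.35 − 76.63 = -25.28.
Midpoints: Q̄_A = 4119.5, P̄_B = 63.99.
ε = (ΔQ_A/Q̄_A)/(ΔP_B/P̄_B) = (-459/4119.5)/(-25.28/63.99) ≈ 0.28.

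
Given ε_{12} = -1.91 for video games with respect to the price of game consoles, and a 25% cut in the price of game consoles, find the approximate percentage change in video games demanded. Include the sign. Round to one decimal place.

%ΔQ ≈ ε × %ΔP of game consoles = -1.91 × (-25%) = 47.8%.
Demand for video games rises by about 47.8%.

47.8%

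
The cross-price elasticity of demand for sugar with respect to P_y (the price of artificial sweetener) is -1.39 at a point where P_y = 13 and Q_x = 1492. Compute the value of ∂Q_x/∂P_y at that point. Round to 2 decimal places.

-159.53

ε = (∂Q_x/∂P_y)·(P_y/Q_x) ⇒ ∂Q_x/∂P_y = ε·Q_x/P_y = -1.39 × 1492/13 ≈ -159.53.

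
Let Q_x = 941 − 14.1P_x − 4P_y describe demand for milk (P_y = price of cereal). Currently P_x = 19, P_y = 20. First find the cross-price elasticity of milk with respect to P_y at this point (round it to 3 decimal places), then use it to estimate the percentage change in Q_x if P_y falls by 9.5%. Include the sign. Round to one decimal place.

At P_x = 19, P_y = 20: Q_x = 593.1.
∂Q_x/∂P_y = -4.
ε = (∂Q_x/∂P_y)(P_y/Q_x) = -4.0000 × 20/593.1 ≈ -0.135.
%ΔQ_x ≈ ε × %ΔP_y = -0.135 × (-9.5%) = 1.3%.

1.3%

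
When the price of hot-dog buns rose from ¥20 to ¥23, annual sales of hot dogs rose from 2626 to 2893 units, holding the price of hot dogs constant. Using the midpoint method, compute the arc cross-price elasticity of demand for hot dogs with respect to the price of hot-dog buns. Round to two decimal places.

ΔQ_A = 2893 − 2626 = 267; ΔP_B = 23 − 20 = 3.
Midpoints: Q̄_A = 2759.5, P̄_B = 21.50.
ε = (ΔQ_A/Q̄_A)/(ΔP_B/P̄_B) = (267/2759.5)/(3/21.50) ≈ 0.69.
ε > 0: hot dogs and hot-dog buns are substitutes.

0.69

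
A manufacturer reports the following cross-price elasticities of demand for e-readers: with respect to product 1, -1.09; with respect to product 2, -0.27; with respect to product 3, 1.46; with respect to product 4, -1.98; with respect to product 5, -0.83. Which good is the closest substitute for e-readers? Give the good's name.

Substitutes have ε > 0. Among the positive values, 1.46 (product 3) is largest.

product 3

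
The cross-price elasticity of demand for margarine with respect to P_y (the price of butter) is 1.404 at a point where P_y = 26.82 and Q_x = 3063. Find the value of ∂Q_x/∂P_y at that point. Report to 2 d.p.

160.34

ε = (∂Q_x/∂P_y)·(P_y/Q_x) ⇒ ∂Q_x/∂P_y = ε·Q_x/P_y = 1.404 × 3063/26.82 ≈ 160.34.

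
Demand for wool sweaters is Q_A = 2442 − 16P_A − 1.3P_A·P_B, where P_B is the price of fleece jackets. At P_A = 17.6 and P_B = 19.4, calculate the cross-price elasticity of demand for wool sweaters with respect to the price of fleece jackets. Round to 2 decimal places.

At P_A = 17.6 and P_B = 19.4: Q_A = 1716.528.
∂Q_A/∂P_B = -1.3P_A = -1.3(17.6) = -22.8800.
ε = (∂Q_A/∂P_B)(P_B/Q_A) = -22.8800 × (19.4/1716.528) ≈ -0.26.

-0.26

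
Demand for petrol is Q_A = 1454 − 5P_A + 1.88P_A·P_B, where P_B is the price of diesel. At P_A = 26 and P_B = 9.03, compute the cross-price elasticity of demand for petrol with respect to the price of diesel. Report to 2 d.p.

0.25

At P_A = 26 and P_B = 9.03: Q_A = 1765.386.
∂Q_A/∂P_B = 1.88P_A = 1.88(26) = 48.8800.
ε = (∂Q_A/∂P_B)(P_B/Q_A) = 48.8800 × (9.03/1765.386) ≈ 0.25.
ε > 0: substitutes.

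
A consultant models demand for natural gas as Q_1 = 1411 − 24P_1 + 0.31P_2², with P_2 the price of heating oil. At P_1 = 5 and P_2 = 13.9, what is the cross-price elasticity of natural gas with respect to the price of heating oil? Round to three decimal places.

At P_1 = 5 and P_2 = 13.9: Q_1 = 1350.895.
∂Q_1/∂P_2 = 0.62P_2 = 0.62(13.9) = 8.6180.
ε = (∂Q_1/∂P_2)(P_2/Q_1) = 8.6180 × (13.9/1350.895) ≈ 0.089.
ε > 0: substitutes.

0.089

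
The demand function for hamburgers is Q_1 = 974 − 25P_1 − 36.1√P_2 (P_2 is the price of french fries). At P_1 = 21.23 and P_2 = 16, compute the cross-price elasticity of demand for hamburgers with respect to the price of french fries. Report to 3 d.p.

-0.242

At P_1 = 21.23 and P_2 = 16: Q_1 = 298.85.
∂Q_1/∂P_2 = -36.1/(2√P_2) = -36.1/(2√16) = -4.5125.
ε = (∂Q_1/∂P_2)(P_2/Q_1) = -4.5125 × (16/298.85) ≈ -0.242.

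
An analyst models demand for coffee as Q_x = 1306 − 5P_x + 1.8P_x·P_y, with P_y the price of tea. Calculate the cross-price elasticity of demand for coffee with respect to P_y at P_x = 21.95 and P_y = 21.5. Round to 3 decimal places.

0.415

At P_x = 21.95 and P_y = 21.5: Q_x = 2045.715.
∂Q_x/∂P_y = 1.8P_x = 1.8(21.95) = 39.5100.
ε = (∂Q_x/∂P_y)(P_y/Q_x) = 39.5100 × (21.5/2045.715) ≈ 0.415.
ε > 0: substitutes.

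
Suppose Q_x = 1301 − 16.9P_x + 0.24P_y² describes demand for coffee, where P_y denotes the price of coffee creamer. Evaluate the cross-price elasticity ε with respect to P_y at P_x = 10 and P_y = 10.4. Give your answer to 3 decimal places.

At P_x = 10 and P_y = 10.4: Q_x = 1157.958.
∂Q_x/∂P_y = 0.48P_y = 0.48(10.4) = 4.9920.
ε = (∂Q_x/∂P_y)(P_y/Q_x) = 4.9920 × (10.4/1157.958) ≈ 0.045.

0.045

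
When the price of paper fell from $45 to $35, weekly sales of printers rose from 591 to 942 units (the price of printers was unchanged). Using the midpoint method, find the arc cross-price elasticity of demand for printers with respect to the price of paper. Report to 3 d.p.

-1.832

ΔQ_A = 942 − 591 = 351; ΔP_B = 35 − 45 = -10.
Midpoints: Q̄_A = 766.5, P̄_B = 40.00.
ε = (ΔQ_A/Q̄_A)/(ΔP_B/P̄_B) = (351/766.5)/(-10/40.00) ≈ -1.832.
ε < 0: printers and paper are complements.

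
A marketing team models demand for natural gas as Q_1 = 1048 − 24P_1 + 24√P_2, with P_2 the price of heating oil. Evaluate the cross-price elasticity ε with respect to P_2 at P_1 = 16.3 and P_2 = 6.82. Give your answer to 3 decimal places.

0.044

At P_1 = 16.3 and P_2 = 6.82: Q_1 = 719.476.
∂Q_1/∂P_2 = 24/(2√P_2) = 24/(2√6.82) = 4.5950.
ε = (∂Q_1/∂P_2)(P_2/Q_1) = 4.5950 × (6.82/719.476) ≈ 0.044.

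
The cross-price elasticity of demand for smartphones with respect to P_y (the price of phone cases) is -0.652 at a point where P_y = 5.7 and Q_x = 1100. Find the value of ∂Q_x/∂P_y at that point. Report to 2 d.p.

ε = (∂Q_x/∂P_y)·(P_y/Q_x) ⇒ ∂Q_x/∂P_y = ε·Q_x/P_y = -0.652 × 1100/5.7 ≈ -125.82.

-125.82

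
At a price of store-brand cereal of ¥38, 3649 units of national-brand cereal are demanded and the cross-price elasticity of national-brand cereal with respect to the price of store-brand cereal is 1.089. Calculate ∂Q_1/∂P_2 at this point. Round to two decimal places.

104.57

ε = (∂Q_1/∂P_2)·(P_2/Q_1) ⇒ ∂Q_1/∂P_2 = ε·Q_1/P_2 = 1.089 × 3649/38 ≈ 104.57.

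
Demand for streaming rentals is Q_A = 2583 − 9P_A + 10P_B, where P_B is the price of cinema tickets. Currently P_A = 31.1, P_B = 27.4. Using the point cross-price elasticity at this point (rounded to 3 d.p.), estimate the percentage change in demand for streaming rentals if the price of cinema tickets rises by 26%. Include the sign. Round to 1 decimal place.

2.8%

At P_A = 31.1, P_B = 27.4: Q_A = 2577.1.
∂Q_A/∂P_B = 10.
ε = (∂Q_A/∂P_B)(P_B/Q_A) = 10.0000 × 27.4/2577.1 ≈ 0.106.
%ΔQ_A ≈ ε × %ΔP_B = 0.106 × (26%) = 2.8%.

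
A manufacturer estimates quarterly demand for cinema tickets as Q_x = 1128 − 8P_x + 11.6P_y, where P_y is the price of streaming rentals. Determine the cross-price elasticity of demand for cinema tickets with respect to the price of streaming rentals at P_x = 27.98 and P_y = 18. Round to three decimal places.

0.188

At P_x = 27.98 and P_y = 18: Q_x = 1112.96.
∂Q_x/∂P_y = 11.6.
ε = (∂Q_x/∂P_y)(P_y/Q_x) = 11.6 × (18/1112.96) ≈ 0.188.
Since ε > 0, cinema tickets and streaming rentals are substitutes.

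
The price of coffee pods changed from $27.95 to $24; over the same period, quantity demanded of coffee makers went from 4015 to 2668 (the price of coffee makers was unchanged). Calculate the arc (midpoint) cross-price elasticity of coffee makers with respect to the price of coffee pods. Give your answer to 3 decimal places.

ΔQ_A = 2668 − 4015 = -1347; ΔP_B = 24 − 27.95 = -3.95.
Midpoints: Q̄_A = 3341.5, P̄_B = 25.98.
ε = (ΔQ_A/Q̄_A)/(ΔP_B/P̄_B) = (-1347/3341.5)/(-3.95/25.98) ≈ 2.651.
ε > 0: coffee makers and coffee pods are substitutes.

2.651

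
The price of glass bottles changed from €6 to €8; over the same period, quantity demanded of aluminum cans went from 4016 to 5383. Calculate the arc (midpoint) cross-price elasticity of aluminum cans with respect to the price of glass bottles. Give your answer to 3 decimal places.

1.018

ΔQ_A = 5383 − 4016 = 1367; ΔP_B = 8 − 6 = 2.
Midpoints: Q̄_A = 4699.5, P̄_B = 7.00.
ε = (ΔQ_A/Q̄_A)/(ΔP_B/P̄_B) = (1367/4699.5)/(2/7.00) ≈ 1.018.
ε > 0: aluminum cans and glass bottles are substitutes.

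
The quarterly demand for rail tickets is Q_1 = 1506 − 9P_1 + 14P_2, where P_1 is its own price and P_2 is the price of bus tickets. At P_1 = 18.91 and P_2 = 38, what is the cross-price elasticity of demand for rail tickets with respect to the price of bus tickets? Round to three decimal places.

At P_1 = 18.91 and P_2 = 38: Q_1 = 1867.81.
∂Q_1/∂P_2 = 14.
ε = (∂Q_1/∂P_2)(P_2/Q_1) = 14 × (38/1867.81) ≈ 0.285.
Since ε > 0, rail tickets and bus tickets are substitutes.

0.285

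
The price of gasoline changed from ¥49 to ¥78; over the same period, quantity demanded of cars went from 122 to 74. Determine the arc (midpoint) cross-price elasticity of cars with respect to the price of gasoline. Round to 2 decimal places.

ΔQ_A = 74 − 122 = -48; ΔP_B = 78 − 49 = 29.
Midpoints: Q̄_A = 98.0, P̄_B = 63.50.
ε = (ΔQ_A/Q̄_A)/(ΔP_B/P̄_B) = (-48/98.0)/(29/63.50) ≈ -1.07.
ε < 0: cars and gasoline are complements.

-1.07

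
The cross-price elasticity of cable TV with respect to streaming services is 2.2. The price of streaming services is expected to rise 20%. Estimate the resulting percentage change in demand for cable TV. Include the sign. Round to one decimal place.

%ΔQ ≈ ε × %ΔP of streaming services = 2.2 × (20%) = 44.0%.
Demand for cable TV rises by about 44.0%.

44.0%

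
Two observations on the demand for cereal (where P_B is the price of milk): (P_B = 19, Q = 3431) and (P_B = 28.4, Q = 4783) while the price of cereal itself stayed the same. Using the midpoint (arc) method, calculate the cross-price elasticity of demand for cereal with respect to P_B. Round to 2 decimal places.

ΔQ_A = 4783 − 3431 = 1352; ΔP_B = 28.4 − 19 = 9.4.
Midpoints: Q̄_A = 4107.0, P̄_B = 23.70.
ε = (ΔQ_A/Q̄_A)/(ΔP_B/P̄_B) = (1352/4107.0)/(9.4/23.70) ≈ 0.83.

0.83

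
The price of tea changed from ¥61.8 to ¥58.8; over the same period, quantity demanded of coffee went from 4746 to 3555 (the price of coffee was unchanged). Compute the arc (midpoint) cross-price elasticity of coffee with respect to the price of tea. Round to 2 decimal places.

ΔQ_A = 3555 − 4746 = -1191; ΔP_B = 58.8 − 61.8 = -3.
Midpoints: Q̄_A = 4150.5, P̄_B = 60.30.
ε = (ΔQ_A/Q̄_A)/(ΔP_B/P̄_B) = (-1191/4150.5)/(-3/60.30) ≈ 5.77.
ε > 0: coffee and tea are substitutes.

5.77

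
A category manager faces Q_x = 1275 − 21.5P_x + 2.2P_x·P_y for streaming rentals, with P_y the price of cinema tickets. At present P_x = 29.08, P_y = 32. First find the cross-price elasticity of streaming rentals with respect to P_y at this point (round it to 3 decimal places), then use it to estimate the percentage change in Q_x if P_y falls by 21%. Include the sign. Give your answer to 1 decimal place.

At P_x = 29.08, P_y = 32: Q_x = 2697.012.
∂Q_x/∂P_y = 2.2P_x = 63.9760.
ε = (∂Q_x/∂P_y)(P_y/Q_x) = 63.9760 × 32/2697.012 ≈ 0.759.
%ΔQ_x ≈ ε × %ΔP_y = 0.759 × (-21%) = -15.9%.

-15.9%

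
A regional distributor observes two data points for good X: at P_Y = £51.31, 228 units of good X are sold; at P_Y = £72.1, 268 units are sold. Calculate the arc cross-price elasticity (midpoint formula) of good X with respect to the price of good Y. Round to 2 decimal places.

ΔQ_X = 268 − 228 = 40; ΔP_Y = 72.1 − 51.31 = 20.79.
Midpoints: Q̄_X = 248.0, P̄_Y = 61.70.
ε = (ΔQ_X/Q̄_X)/(ΔP_Y/P̄_Y) = (40/248.0)/(20.79/61.70) ≈ 0.48.

0.48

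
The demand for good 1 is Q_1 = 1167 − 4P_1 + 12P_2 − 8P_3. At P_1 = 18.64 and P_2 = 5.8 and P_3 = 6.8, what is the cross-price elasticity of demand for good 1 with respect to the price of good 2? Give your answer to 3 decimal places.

At P_1 = 18.64 and P_2 = 5.8 and P_3 = 6.8: Q_1 = 1107.64.
∂Q_1/∂P_2 = 12.
ε = (∂Q_1/∂P_2)(P_2/Q_1) = 12 × (5.8/1107.64) ≈ 0.063.

0.063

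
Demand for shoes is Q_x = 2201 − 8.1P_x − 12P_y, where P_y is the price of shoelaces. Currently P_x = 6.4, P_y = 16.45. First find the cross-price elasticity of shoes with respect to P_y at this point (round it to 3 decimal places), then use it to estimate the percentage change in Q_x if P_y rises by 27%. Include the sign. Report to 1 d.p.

-2.7%

At P_x = 6.4, P_y = 16.45: Q_x = 1951.76.
∂Q_x/∂P_y = -12.
ε = (∂Q_x/∂P_y)(P_y/Q_x) = -12.0000 × 16.45/1951.76 ≈ -0.101.
%ΔQ_x ≈ ε × %ΔP_y = -0.101 × (27%) = -2.7%.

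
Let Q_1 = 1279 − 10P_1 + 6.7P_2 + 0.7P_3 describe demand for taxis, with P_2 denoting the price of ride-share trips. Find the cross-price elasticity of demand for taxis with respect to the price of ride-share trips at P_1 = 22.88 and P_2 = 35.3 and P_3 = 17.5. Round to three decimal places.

0.182

At P_1 = 22.88 and P_2 = 35.3 and P_3 = 17.5: Q_1 = 1298.96.
∂Q_1/∂P_2 = 6.7.
ε = (∂Q_1/∂P_2)(P_2/Q_1) = 6.7 × (35.3/1298.96) ≈ 0.182.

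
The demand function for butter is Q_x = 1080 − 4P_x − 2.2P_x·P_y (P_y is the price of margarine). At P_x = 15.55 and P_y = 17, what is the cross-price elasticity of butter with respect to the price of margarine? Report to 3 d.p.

-1.333

At P_x = 15.55 and P_y = 17: Q_x = 436.23.
∂Q_x/∂P_y = -2.2P_x = -2.2(15.55) = -34.2100.
ε = (∂Q_x/∂P_y)(P_y/Q_x) = -34.2100 × (17/436.23) ≈ -1.333.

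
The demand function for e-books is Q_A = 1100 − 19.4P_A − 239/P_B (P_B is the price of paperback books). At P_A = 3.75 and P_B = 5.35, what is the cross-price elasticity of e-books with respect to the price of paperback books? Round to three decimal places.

At P_A = 3.75 and P_B = 5.35: Q_A = 982.577.
∂Q_A/∂P_B = 239/P_B² = 8.3501.
ε = (∂Q_A/∂P_B)(P_B/Q_A) = 8.3501 × (5.35/982.577) ≈ 0.045.

0.045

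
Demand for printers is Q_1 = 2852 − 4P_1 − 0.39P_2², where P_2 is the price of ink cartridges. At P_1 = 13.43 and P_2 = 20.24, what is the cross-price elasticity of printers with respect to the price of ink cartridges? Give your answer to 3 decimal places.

At P_1 = 13.43 and P_2 = 20.24: Q_1 = 2638.514.
∂Q_1/∂P_2 = -0.78P_2 = -0.78(20.24) = -15.7872.
ε = (∂Q_1/∂P_2)(P_2/Q_1) = -15.7872 × (20.24/2638.514) ≈ -0.121.

-0.121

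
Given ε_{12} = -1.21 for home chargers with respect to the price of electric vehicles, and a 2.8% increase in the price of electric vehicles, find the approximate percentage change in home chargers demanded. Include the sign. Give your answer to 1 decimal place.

%ΔQ ≈ ε × %ΔP of electric vehicles = -1.21 × (2.8%) = -3.4%.
Demand for home chargers falls by about 3.4%.

-3.4%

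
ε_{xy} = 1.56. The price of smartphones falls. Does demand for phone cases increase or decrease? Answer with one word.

ε > 0 and the price of smartphones falls, so the quantity of phone cases moves in the same direction: it decreases.

decrease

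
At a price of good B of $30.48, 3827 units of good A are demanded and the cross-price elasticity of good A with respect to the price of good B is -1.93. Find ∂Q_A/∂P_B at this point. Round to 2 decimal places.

ε = (∂Q_A/∂P_B)·(P_B/Q_A) ⇒ ∂Q_A/∂P_B = ε·Q_A/P_B = -1.93 × 3827/30.48 ≈ -242.33.

-242.33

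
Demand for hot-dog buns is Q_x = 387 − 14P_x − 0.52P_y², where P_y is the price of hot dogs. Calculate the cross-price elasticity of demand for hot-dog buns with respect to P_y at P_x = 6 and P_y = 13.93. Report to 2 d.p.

At P_x = 6 and P_y = 13.93: Q_x = 202.097.
∂Q_x/∂P_y = -1.04P_y = -1.04(13.93) = -14.4872.
ε = (∂Q_x/∂P_y)(P_y/Q_x) = -14.4872 × (13.93/202.097) ≈ -1.00.

-1.00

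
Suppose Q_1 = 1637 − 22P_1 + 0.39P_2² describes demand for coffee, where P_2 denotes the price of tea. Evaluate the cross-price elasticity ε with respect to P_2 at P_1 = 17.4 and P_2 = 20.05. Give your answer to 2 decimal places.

0.22

At P_1 = 17.4 and P_2 = 20.05: Q_1 = 1410.981.
∂Q_1/∂P_2 = 0.78P_2 = 0.78(20.05) = 15.6390.
ε = (∂Q_1/∂P_2)(P_2/Q_1) = 15.6390 × (20.05/1410.981) ≈ 0.22.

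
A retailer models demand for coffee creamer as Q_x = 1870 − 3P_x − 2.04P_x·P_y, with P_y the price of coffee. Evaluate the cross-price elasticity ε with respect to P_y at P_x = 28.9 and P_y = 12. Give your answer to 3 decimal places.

At P_x = 28.9 and P_y = 12: Q_x = 1075.828.
∂Q_x/∂P_y = -2.04P_x = -2.04(28.9) = -58.9560.
ε = (∂Q_x/∂P_y)(P_y/Q_x) = -58.9560 × (12/1075.828) ≈ -0.658.

-0.658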